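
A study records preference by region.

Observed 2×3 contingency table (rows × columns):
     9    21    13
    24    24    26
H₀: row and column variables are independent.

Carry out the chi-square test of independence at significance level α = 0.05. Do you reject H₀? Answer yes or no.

Row totals [43, 74], col totals [33, 45, 39], n=117
χ² = (9−12.13)²/12.13 + (21−16.54)²/16.54 + (13−14.33)²/14.33 + (24−20.87)²/20.87 + (24−28.46)²/28.46 + (26−24.67)²/24.67 = 3.3748
df = 2
p-value (upper-tail) = 0.18500
At α=0.05: p ≥ α → fail to reject H₀

reject H₀: no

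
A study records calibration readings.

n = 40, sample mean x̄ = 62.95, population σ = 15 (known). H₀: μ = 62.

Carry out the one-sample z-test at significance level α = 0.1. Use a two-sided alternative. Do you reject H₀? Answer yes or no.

SE = σ/√n = 15/√40 = 2.3717
z = (x̄−μ₀)/SE = (62.95−62)/2.3717 = 0.4006
p-value (two-sided) = 0.68875
At α=0.1: p ≥ α → fail to reject H₀

reject H₀: no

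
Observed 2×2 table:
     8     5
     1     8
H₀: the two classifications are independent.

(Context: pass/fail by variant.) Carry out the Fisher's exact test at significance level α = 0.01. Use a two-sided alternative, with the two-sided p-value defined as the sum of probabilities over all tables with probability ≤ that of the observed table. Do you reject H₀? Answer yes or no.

Margins: r₁=13, r₂=9, c₁=9, c₂=13, n=22
p_obs = C(13,8)·C(9,1)/C(22,9); sum pmf over tables with pmf ≤ p_obs
p-value (two-sided) = 0.03061
At α=0.01: p ≥ α → fail to reject H₀

reject H₀: no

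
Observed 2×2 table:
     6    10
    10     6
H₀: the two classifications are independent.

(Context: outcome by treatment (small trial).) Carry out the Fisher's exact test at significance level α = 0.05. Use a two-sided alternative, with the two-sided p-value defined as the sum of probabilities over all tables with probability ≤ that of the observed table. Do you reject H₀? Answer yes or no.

reject H₀: no

Margins: r₁=16, r₂=16, c₁=16, c₂=16, n=32
p_obs = C(16,6)·C(16,10)/C(32,16); sum pmf over tables with pmf ≤ p_obs
p-value (two-sided) = 0.28897
At α=0.05: p ≥ α → fail to reject H₀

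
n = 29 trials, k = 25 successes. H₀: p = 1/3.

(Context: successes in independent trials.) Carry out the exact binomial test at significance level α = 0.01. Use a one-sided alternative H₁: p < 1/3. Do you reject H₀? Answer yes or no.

Exact binomial: n=29, k=25, p₀=1/3=0.3333
P(X≤25) from Σ C(n,i)·p₀^i·(1−p₀)^(n−i)
p-value (one-sided, H₁ less) = 1.00000
At α=0.01: p ≥ α → fail to reject H₀

reject H₀: no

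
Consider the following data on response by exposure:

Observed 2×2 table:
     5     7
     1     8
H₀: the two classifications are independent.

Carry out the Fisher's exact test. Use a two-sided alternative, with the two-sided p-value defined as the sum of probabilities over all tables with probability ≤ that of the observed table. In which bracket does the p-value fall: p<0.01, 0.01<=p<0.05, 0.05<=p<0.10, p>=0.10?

p-value bracket: p>=0.10

Margins: r₁=12, r₂=9, c₁=6, c₂=15, n=21
p_obs = C(12,5)·C(9,1)/C(21,6); sum pmf over tables with pmf ≤ p_obs
p-value (two-sided) = 0.17780
→ bracket: p>=0.10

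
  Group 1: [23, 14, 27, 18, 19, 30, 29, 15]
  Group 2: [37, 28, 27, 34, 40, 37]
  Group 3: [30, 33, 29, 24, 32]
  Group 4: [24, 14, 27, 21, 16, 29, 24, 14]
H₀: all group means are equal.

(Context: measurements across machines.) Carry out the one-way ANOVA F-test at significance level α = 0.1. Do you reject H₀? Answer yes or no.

Group means [21.88, 33.83, 29.60, 21.12], grand mean 25.741
SSB = Σnᵢ(x̄ᵢ−x̄)² = 757.402; SSW = ΣΣ(x−x̄ᵢ)² = 705.783
MSB = 757.402/3 = 252.4673; MSW = 705.783/23 = 30.6862
F = MSB/MSW = 8.2274
df = (3, 23)
p-value (upper-tail) = 0.00067
At α=0.1: p < α → reject H₀

reject H₀: yes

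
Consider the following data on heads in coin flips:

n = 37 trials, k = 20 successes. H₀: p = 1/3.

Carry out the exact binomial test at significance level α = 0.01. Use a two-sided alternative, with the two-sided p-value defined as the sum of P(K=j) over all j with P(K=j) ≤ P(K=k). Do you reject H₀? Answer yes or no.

Exact binomial: n=37, k=20, p₀=1/3=0.3333
P(X=j) = C(n,j)·p₀^j·(1−p₀)^(n−j); p = Σ P(X=j) over j with P(X=j) ≤ P(X=20)
p-value (two-sided) = 0.01326
At α=0.01: p ≥ α → fail to reject H₀

reject H₀: no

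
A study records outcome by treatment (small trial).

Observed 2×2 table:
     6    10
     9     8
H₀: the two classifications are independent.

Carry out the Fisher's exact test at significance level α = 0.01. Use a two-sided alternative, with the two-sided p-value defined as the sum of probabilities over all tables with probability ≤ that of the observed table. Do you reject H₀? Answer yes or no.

reject H₀: no

Margins: r₁=16, r₂=17, c₁=15, c₂=18, n=33
p_obs = C(16,6)·C(17,9)/C(33,15); sum pmf over tables with pmf ≤ p_obs
p-value (two-sided) = 0.49053
At α=0.01: p ≥ α → fail to reject H₀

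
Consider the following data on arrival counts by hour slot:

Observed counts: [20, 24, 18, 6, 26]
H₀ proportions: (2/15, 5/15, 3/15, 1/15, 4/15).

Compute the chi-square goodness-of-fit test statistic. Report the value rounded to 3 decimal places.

test statistic = 6.245

n = 94; E_i = n·p_i = [12.53, 31.33, 18.80, 6.27, 25.07]
χ² = (20−12.53)²/12.53 + (24−31.33)²/31.33 + (18−18.80)²/18.80 + (6−6.27)²/6.27 + (26−25.07)²/25.07 = 6.2447
df = 4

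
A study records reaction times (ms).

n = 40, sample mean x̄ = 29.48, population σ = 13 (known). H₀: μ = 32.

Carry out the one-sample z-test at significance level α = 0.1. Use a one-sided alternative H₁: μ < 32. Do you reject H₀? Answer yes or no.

SE = σ/√n = 13/√40 = 2.0555
z = (x̄−μ₀)/SE = (29.48−32)/2.0555 = -1.2260
p-value (one-sided, H₁ less) = 0.11010
At α=0.1: p ≥ α → fail to reject H₀

reject H₀: no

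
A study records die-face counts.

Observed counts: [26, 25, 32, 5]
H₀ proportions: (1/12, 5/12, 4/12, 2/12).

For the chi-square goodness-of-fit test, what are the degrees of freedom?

degrees of freedom = 3

df = k − 1 = 4 − 1 = 3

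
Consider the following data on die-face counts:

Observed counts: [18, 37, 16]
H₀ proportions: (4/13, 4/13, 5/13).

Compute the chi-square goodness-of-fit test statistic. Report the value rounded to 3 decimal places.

test statistic = 15.871

n = 71; E_i = n·p_i = [21.85, 21.85, 27.31]
χ² = (18−21.85)²/21.85 + (37−21.85)²/21.85 + (16−27.31)²/27.31 = 15.8711
df = 2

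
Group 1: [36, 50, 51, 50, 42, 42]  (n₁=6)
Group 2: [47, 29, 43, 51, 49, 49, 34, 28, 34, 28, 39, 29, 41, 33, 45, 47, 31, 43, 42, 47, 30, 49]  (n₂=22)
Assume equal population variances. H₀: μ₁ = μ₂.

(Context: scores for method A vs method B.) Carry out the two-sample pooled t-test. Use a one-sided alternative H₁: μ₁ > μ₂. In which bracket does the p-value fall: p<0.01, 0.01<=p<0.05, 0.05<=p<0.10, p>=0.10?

p-value bracket: 0.05<=p<0.10

x̄₁=45.167, s₁=6.080, n₁=6
x̄₂=39.455, s₂=8.122, n₂=22
s_p² = [5·6.080² + 21·8.122²]/26 = 60.3957
SE = √(s_p²·(1/6+1/22)) = 3.5793
t = (45.167−39.455)/3.5793 = 1.5959
df = 26
p-value (one-sided, H₁ greater) = 0.06130
→ bracket: 0.05<=p<0.10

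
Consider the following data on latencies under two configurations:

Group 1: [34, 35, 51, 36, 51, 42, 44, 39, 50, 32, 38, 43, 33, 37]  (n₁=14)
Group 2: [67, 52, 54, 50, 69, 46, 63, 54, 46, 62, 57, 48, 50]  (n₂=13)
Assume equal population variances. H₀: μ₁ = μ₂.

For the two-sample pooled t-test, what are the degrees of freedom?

degrees of freedom = 25

df = n₁ + n₂ − 2 = 14 + 13 − 2 = 25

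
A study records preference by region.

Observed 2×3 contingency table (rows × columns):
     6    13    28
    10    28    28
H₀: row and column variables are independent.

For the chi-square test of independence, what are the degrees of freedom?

degrees of freedom = 2

df = (r−1)(c−1) = (2−1)·(3−1) = 2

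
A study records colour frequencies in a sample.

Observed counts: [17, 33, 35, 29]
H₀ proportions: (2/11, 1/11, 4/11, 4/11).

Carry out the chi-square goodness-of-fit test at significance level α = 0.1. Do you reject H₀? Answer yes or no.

n = 114; E_i = n·p_i = [20.73, 10.36, 41.45, 41.45]
χ² = (17−20.73)²/20.73 + (33−10.36)²/10.36 + (35−41.45)²/41.45 + (29−41.45)²/41.45 = 54.8596
df = 3
p-value (upper-tail) = 0.00000
At α=0.1: p < α → reject H₀

reject H₀: yes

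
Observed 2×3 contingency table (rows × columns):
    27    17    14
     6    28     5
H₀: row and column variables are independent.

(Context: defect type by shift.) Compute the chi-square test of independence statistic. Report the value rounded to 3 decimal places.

test statistic = 17.256

Row totals [58, 39], col totals [33, 45, 19], n=97
χ² = (27−19.73)²/19.73 + (17−26.91)²/26.91 + (14−11.36)²/11.36 + (6−13.27)²/13.27 + (28−18.09)²/18.09 + (5−7.64)²/7.64 = 17.2561
df = 2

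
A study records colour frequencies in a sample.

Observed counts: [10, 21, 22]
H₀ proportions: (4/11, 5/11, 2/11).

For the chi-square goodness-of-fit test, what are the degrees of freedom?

df = k − 1 = 3 − 1 = 2

degrees of freedom = 2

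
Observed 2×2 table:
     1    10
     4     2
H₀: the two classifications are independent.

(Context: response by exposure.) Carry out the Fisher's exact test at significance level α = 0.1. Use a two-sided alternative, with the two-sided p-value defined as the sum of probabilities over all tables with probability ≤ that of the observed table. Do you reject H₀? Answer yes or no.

reject H₀: yes

Margins: r₁=11, r₂=6, c₁=5, c₂=12, n=17
p_obs = C(11,1)·C(6,4)/C(17,5); sum pmf over tables with pmf ≤ p_obs
p-value (two-sided) = 0.02763
At α=0.1: p < α → reject H₀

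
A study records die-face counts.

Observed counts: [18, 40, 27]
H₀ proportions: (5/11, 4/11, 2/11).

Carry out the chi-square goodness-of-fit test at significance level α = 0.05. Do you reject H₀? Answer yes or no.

reject H₀: yes

n = 85; E_i = n·p_i = [38.64, 30.91, 15.45]
χ² = (18−38.64)²/38.64 + (40−30.91)²/30.91 + (27−15.45)²/15.45 = 22.3212
df = 2
p-value (upper-tail) = 0.00001
At α=0.05: p < α → reject H₀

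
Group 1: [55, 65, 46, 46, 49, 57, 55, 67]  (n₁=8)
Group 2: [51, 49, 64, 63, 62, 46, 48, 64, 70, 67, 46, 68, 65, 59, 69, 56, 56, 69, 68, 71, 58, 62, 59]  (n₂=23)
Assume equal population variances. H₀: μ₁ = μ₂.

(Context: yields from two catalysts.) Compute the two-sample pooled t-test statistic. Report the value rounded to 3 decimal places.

x̄₁=55.000, s₁=7.982, n₁=8
x̄₂=60.435, s₂=7.993, n₂=23
s_p² = [7·7.982² + 22·7.993²]/29 = 63.8501
SE = √(s_p²·(1/8+1/23)) = 3.2798
t = (55.000−60.435)/3.2798 = -1.6570
df = 29

test statistic = -1.657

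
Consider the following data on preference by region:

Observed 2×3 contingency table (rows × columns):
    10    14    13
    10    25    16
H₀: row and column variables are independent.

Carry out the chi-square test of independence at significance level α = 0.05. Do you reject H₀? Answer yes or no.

reject H₀: no

Row totals [37, 51], col totals [20, 39, 29], n=88
χ² = (10−8.41)²/8.41 + (14−16.40)²/16.40 + (13−12.19)²/12.19 + (10−11.59)²/11.59 + (25−22.60)²/22.60 + (16−16.81)²/16.81 = 1.2164
df = 2
p-value (upper-tail) = 0.54432
At α=0.05: p ≥ α → fail to reject H₀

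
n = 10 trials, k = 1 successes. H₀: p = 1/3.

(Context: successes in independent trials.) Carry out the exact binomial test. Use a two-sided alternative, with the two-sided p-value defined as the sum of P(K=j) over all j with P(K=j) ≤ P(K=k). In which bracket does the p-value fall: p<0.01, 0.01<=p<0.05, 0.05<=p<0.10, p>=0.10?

Exact binomial: n=10, k=1, p₀=1/3=0.3333
P(X=j) = C(n,j)·p₀^j·(1−p₀)^(n−j); p = Σ P(X=j) over j with P(X=j) ≤ P(X=1)
p-value (two-sided) = 0.18061
→ bracket: p>=0.10

p-value bracket: p>=0.10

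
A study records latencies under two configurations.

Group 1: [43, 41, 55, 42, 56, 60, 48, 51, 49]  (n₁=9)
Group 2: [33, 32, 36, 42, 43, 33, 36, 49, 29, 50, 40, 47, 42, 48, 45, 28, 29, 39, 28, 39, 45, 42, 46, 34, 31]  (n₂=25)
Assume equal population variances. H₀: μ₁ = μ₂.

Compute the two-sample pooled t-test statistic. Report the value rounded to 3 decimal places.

test statistic = 3.986

x̄₁=49.444, s₁=6.692, n₁=9
x̄₂=38.640, s₂=7.064, n₂=25
s_p² = [8·6.692² + 24·7.064²]/32 = 48.6244
SE = √(s_p²·(1/9+1/25)) = 2.7107
t = (49.444−38.640)/2.7107 = 3.9859
df = 32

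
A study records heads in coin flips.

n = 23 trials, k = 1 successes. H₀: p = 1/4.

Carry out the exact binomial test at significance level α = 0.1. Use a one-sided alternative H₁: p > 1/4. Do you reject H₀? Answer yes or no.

reject H₀: no

Exact binomial: n=23, k=1, p₀=1/4=0.2500
P(X≥1) from Σ C(n,i)·p₀^i·(1−p₀)^(n−i)
p-value (one-sided, H₁ greater) = 0.99866
At α=0.1: p ≥ α → fail to reject H₀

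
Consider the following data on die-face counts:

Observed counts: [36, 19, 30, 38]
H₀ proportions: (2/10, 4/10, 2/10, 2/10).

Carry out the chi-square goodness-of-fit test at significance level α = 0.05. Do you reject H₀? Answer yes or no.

reject H₀: yes

n = 123; E_i = n·p_i = [24.60, 49.20, 24.60, 24.60]
χ² = (36−24.60)²/24.60 + (19−49.20)²/49.20 + (30−24.60)²/24.60 + (38−24.60)²/24.60 = 32.3049
df = 3
p-value (upper-tail) = 0.00000
At α=0.05: p < α → reject H₀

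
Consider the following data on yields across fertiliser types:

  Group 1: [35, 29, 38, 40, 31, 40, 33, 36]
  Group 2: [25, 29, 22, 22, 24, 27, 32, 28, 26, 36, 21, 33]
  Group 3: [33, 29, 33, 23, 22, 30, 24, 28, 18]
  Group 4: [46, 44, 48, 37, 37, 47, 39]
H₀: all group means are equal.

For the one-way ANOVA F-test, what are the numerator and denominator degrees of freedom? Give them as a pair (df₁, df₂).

k = 4 groups, N = 36 total
df = (k−1, N−k) = (4−1, 36−4) = (3, 32)

degrees of freedom = [3, 32]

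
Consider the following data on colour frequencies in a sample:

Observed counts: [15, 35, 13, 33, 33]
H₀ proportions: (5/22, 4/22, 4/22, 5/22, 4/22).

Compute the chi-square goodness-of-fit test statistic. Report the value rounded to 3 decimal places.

n = 129; E_i = n·p_i = [29.32, 23.45, 23.45, 29.32, 23.45]
χ² = (15−29.32)²/29.32 + (35−23.45)²/23.45 + (13−23.45)²/23.45 + (33−29.32)²/29.32 + (33−23.45)²/23.45 = 21.6829
df = 4

test statistic = 21.683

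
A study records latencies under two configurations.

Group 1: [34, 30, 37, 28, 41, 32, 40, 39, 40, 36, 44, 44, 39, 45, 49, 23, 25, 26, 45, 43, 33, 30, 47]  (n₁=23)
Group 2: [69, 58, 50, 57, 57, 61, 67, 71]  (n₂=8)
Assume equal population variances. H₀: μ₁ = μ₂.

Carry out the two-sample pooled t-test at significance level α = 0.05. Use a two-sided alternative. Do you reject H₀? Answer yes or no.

reject H₀: yes

x̄₁=36.957, s₁=7.504, n₁=23
x̄₂=61.250, s₂=7.186, n₂=8
s_p² = [22·7.504² + 7·7.186²]/29 = 55.1882
SE = √(s_p²·(1/23+1/8)) = 3.0493
t = (36.957−61.250)/3.0493 = -7.9670
df = 29
p-value (two-sided) = 0.00000
At α=0.05: p < α → reject H₀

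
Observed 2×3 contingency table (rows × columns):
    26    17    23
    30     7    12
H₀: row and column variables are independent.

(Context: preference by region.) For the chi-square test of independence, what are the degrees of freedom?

df = (r−1)(c−1) = (2−1)·(3−1) = 2

degrees of freedom = 2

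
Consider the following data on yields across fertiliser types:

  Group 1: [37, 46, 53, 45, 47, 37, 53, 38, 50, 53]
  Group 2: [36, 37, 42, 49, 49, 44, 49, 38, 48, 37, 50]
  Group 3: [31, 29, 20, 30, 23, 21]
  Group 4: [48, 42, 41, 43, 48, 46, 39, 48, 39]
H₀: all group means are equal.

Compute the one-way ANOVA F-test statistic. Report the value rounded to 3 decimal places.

test statistic = 20.031

Group means [45.90, 43.55, 25.67, 43.78], grand mean 41.278
SSB = Σnᵢ(x̄ᵢ−x̄)² = 1788.706; SSW = ΣΣ(x−x̄ᵢ)² = 952.516
MSB = 1788.706/3 = 596.2354; MSW = 952.516/32 = 29.7661
F = MSB/MSW = 20.0307
df = (3, 32)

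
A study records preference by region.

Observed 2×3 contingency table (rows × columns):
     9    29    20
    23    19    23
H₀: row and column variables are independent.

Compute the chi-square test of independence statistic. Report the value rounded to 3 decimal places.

Row totals [58, 65], col totals [32, 48, 43], n=123
χ² = (9−15.09)²/15.09 + (29−22.63)²/22.63 + (20−20.28)²/20.28 + (23−16.91)²/16.91 + (19−25.37)²/25.37 + (23−22.72)²/22.72 = 8.0453
df = 2

test statistic = 8.045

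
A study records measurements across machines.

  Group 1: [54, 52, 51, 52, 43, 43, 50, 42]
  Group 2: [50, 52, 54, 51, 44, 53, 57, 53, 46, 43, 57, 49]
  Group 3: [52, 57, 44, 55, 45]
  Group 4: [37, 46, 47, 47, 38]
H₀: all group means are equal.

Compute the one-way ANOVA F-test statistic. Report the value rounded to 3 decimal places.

test statistic = 3.148

Group means [48.38, 50.75, 50.60, 43.00], grand mean 48.800
SSB = Σnᵢ(x̄ᵢ−x̄)² = 231.475; SSW = ΣΣ(x−x̄ᵢ)² = 637.325
MSB = 231.475/3 = 77.1583; MSW = 637.325/26 = 24.5125
F = MSB/MSW = 3.1477
df = (3, 26)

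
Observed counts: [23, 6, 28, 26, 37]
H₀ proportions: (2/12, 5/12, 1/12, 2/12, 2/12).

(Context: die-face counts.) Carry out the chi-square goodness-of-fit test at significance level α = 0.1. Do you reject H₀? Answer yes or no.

n = 120; E_i = n·p_i = [20.00, 50.00, 10.00, 20.00, 20.00]
χ² = (23−20.00)²/20.00 + (6−50.00)²/50.00 + (28−10.00)²/10.00 + (26−20.00)²/20.00 + (37−20.00)²/20.00 = 87.8200
df = 4
p-value (upper-tail) = 0.00000
At α=0.1: p < α → reject H₀

reject H₀: yes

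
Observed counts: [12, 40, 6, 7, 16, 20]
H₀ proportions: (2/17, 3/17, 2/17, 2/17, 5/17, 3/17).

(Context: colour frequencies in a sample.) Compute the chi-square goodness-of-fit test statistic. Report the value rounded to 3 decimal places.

test statistic = 39.101

n = 101; E_i = n·p_i = [11.88, 17.82, 11.88, 11.88, 29.71, 17.82]
χ² = (12−11.88)²/11.88 + (40−17.82)²/17.82 + (6−11.88)²/11.88 + (7−11.88)²/11.88 + (16−29.71)²/29.71 + (20−17.82)²/17.82 = 39.1013
df = 5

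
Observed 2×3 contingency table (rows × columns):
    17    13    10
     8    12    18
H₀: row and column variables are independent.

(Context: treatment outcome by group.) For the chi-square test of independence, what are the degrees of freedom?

df = (r−1)(c−1) = (2−1)·(3−1) = 2

degrees of freedom = 2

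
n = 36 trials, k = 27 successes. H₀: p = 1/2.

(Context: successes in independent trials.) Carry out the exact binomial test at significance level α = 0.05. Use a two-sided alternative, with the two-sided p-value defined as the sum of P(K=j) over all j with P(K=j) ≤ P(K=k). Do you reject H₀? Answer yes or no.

reject H₀: yes

Exact binomial: n=36, k=27, p₀=1/2=0.5000
P(X=j) = C(n,j)·p₀^j·(1−p₀)^(n−j); p = Σ P(X=j) over j with P(X=j) ≤ P(X=27)
p-value (two-sided) = 0.00393
At α=0.05: p < α → reject H₀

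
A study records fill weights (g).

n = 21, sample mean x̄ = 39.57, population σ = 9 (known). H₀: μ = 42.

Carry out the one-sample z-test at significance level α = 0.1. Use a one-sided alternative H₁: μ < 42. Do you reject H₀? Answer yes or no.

reject H₀: no

SE = σ/√n = 9/√21 = 1.9640
z = (x̄−μ₀)/SE = (39.57−42)/1.9640 = -1.2373
p-value (one-sided, H₁ less) = 0.10799
At α=0.1: p ≥ α → fail to reject H₀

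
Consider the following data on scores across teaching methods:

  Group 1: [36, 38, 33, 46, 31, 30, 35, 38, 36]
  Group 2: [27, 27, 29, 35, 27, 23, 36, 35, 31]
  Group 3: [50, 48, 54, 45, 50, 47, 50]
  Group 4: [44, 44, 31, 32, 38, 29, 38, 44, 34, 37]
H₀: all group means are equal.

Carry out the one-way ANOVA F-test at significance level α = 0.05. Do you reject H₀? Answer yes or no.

reject H₀: yes

Group means [35.89, 30.00, 49.14, 37.10], grand mean 37.371
SSB = Σnᵢ(x̄ᵢ−x̄)² = 1479.525; SSW = ΣΣ(x−x̄ᵢ)² = 674.646
MSB = 1479.525/3 = 493.1751; MSW = 674.646/31 = 21.7628
F = MSB/MSW = 22.6614
df = (3, 31)
p-value (upper-tail) = 0.00000
At α=0.05: p < α → reject H₀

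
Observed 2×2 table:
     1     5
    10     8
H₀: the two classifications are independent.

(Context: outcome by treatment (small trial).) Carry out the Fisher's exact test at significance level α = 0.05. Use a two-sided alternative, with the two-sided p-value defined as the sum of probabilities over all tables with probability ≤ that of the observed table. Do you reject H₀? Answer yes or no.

reject H₀: no

Margins: r₁=6, r₂=18, c₁=11, c₂=13, n=24
p_obs = C(6,1)·C(18,10)/C(24,11); sum pmf over tables with pmf ≤ p_obs
p-value (two-sided) = 0.16599
At α=0.05: p ≥ α → fail to reject H₀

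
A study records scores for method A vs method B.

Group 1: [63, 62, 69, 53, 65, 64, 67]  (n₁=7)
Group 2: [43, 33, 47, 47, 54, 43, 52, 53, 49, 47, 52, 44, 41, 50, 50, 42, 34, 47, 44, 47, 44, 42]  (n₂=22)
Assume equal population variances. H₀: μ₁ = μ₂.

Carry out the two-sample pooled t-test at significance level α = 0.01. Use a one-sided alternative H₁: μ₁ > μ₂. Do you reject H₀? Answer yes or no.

x̄₁=63.286, s₁=5.122, n₁=7
x̄₂=45.682, s₂=5.472, n₂=22
s_p² = [6·5.122² + 21·5.472²]/27 = 29.1186
SE = √(s_p²·(1/7+1/22)) = 2.3417
t = (63.286−45.682)/2.3417 = 7.5177
df = 27
p-value (one-sided, H₁ greater) = 0.00000
At α=0.01: p < α → reject H₀

reject H₀: yes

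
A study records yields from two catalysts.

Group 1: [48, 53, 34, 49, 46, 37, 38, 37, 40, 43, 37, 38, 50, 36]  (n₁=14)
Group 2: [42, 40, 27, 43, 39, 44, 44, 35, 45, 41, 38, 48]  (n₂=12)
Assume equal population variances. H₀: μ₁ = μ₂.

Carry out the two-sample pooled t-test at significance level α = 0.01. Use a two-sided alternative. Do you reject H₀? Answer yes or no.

reject H₀: no

x̄₁=41.857, s₁=6.188, n₁=14
x̄₂=40.500, s₂=5.486, n₂=12
s_p² = [13·6.188² + 11·5.486²]/24 = 34.5298
SE = √(s_p²·(1/14+1/12)) = 2.3117
t = (41.857−40.500)/2.3117 = 0.5871
df = 24
p-value (two-sided) = 0.56263
At α=0.01: p ≥ α → fail to reject H₀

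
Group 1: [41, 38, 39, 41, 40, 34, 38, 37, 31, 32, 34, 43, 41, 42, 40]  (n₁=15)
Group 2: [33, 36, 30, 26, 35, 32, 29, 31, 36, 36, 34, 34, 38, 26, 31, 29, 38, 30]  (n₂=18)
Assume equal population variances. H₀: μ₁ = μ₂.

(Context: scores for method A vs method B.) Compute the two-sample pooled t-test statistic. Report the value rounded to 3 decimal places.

test statistic = 4.321

x̄₁=38.067, s₁=3.731, n₁=15
x̄₂=32.444, s₂=3.714, n₂=18
s_p² = [14·3.731² + 17·3.714²]/31 = 13.8509
SE = √(s_p²·(1/15+1/18)) = 1.3011
t = (38.067−32.444)/1.3011 = 4.3211
df = 31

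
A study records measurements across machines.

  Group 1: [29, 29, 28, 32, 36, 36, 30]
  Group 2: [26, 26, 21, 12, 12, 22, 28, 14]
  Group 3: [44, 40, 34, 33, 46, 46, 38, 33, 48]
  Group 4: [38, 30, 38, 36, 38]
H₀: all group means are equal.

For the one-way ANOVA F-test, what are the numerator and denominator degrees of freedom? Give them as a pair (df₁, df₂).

degrees of freedom = [3, 25]

k = 4 groups, N = 29 total
df = (k−1, N−k) = (4−1, 29−4) = (3, 25)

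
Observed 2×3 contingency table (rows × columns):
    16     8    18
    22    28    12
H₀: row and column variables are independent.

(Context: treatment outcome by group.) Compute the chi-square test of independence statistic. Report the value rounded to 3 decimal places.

Row totals [42, 62], col totals [38, 36, 30], n=104
χ² = (16−15.35)²/15.35 + (8−14.54)²/14.54 + (18−12.12)²/12.12 + (22−22.65)²/22.65 + (28−21.46)²/21.46 + (12−17.88)²/17.88 = 9.7738
df = 2

test statistic = 9.774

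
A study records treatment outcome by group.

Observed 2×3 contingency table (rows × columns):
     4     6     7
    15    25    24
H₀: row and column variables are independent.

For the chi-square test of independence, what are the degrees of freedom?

degrees of freedom = 2

df = (r−1)(c−1) = (2−1)·(3−1) = 2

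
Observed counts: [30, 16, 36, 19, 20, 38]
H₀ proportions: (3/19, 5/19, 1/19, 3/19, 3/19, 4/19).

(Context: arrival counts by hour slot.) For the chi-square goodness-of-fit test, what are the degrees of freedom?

degrees of freedom = 5

df = k − 1 = 6 − 1 = 5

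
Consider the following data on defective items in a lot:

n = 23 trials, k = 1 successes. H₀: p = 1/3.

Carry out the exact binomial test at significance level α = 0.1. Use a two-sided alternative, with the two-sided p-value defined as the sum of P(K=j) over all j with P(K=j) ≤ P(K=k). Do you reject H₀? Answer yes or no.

Exact binomial: n=23, k=1, p₀=1/3=0.3333
P(X=j) = C(n,j)·p₀^j·(1−p₀)^(n−j); p = Σ P(X=j) over j with P(X=j) ≤ P(X=1)
p-value (two-sided) = 0.00153
At α=0.1: p < α → reject H₀

reject H₀: yes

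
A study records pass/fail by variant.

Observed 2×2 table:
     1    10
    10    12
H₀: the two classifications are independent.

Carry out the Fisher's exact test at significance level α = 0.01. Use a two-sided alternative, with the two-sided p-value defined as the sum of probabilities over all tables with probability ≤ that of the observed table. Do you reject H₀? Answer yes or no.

reject H₀: no

Margins: r₁=11, r₂=22, c₁=11, c₂=22, n=33
p_obs = C(11,1)·C(22,10)/C(33,11); sum pmf over tables with pmf ≤ p_obs
p-value (two-sided) = 0.05425
At α=0.01: p ≥ α → fail to reject H₀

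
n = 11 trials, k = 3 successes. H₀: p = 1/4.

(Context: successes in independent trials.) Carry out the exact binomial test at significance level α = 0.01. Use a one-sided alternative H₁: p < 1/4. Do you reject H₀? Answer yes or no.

Exact binomial: n=11, k=3, p₀=1/4=0.2500
P(X≤3) from Σ C(n,i)·p₀^i·(1−p₀)^(n−i)
p-value (one-sided, H₁ less) = 0.71330
At α=0.01: p ≥ α → fail to reject H₀

reject H₀: no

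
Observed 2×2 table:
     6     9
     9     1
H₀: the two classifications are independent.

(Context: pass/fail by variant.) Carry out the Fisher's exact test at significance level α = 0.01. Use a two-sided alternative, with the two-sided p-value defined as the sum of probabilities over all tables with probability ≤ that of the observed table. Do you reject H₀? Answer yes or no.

Margins: r₁=15, r₂=10, c₁=15, c₂=10, n=25
p_obs = C(15,6)·C(10,9)/C(25,15); sum pmf over tables with pmf ≤ p_obs
p-value (two-sided) = 0.01772
At α=0.01: p ≥ α → fail to reject H₀

reject H₀: no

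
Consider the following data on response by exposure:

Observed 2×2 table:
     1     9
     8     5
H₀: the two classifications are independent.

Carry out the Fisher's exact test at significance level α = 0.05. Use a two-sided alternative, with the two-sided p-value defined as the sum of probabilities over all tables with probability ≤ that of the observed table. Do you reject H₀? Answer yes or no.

reject H₀: yes

Margins: r₁=10, r₂=13, c₁=9, c₂=14, n=23
p_obs = C(10,1)·C(13,8)/C(23,9); sum pmf over tables with pmf ≤ p_obs
p-value (two-sided) = 0.02881
At α=0.05: p < α → reject H₀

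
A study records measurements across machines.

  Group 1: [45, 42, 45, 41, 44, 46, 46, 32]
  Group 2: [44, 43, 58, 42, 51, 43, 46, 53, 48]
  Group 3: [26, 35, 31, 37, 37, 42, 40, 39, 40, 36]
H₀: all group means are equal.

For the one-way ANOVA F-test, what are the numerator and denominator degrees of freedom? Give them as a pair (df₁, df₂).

degrees of freedom = [2, 24]

k = 3 groups, N = 27 total
df = (k−1, N−k) = (3−1, 27−3) = (2, 24)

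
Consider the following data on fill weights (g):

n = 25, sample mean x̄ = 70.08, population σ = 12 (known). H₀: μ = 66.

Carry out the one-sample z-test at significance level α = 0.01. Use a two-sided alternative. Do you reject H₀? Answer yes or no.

reject H₀: no

SE = σ/√n = 12/√25 = 2.4000
z = (x̄−μ₀)/SE = (70.08−66)/2.4000 = 1.7000
p-value (two-sided) = 0.08913
At α=0.01: p ≥ α → fail to reject H₀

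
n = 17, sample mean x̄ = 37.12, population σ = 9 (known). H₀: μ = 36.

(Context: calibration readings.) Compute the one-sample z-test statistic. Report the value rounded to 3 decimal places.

SE = σ/√n = 9/√17 = 2.1828
z = (x̄−μ₀)/SE = (37.12−36)/2.1828 = 0.5131

test statistic = 0.513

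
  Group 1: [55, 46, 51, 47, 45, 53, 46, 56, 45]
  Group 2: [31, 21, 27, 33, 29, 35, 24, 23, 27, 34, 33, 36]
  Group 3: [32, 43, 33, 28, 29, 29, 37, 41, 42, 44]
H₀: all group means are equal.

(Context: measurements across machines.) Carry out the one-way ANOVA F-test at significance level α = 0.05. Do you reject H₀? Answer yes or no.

Group means [49.33, 29.42, 35.80], grand mean 37.258
SSB = Σnᵢ(x̄ᵢ−x̄)² = 2071.419; SSW = ΣΣ(x−x̄ᵢ)² = 796.517
MSB = 2071.419/2 = 1035.7094; MSW = 796.517/28 = 28.4470
F = MSB/MSW = 36.4084
df = (2, 28)
p-value (upper-tail) = 0.00000
At α=0.05: p < α → reject H₀

reject H₀: yes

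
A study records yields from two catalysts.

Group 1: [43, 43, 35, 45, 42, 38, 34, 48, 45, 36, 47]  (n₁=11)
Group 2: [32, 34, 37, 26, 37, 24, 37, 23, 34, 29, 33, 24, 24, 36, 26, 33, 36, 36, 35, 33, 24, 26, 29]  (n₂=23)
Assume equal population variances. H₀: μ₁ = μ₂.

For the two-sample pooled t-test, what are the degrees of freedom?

degrees of freedom = 32

df = n₁ + n₂ − 2 = 11 + 23 − 2 = 32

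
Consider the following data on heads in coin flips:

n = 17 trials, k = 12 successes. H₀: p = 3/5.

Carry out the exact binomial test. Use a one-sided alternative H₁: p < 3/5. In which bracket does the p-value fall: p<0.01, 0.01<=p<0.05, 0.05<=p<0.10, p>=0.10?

Exact binomial: n=17, k=12, p₀=3/5=0.6000
P(X≤12) from Σ C(n,i)·p₀^i·(1−p₀)^(n−i)
p-value (one-sided, H₁ less) = 0.87400
→ bracket: p>=0.10

p-value bracket: p>=0.10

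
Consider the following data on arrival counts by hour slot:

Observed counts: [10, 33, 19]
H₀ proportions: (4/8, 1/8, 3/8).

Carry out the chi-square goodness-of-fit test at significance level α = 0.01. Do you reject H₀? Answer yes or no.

reject H₀: yes

n = 62; E_i = n·p_i = [31.00, 7.75, 23.25]
χ² = (10−31.00)²/31.00 + (33−7.75)²/7.75 + (19−23.25)²/23.25 = 97.2688
df = 2
p-value (upper-tail) = 0.00000
At α=0.01: p < α → reject H₀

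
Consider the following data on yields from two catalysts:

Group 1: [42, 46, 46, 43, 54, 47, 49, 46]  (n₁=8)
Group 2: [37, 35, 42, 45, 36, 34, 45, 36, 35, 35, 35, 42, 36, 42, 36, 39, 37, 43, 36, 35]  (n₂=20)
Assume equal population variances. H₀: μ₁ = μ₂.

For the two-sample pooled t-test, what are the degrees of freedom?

df = n₁ + n₂ − 2 = 8 + 20 − 2 = 26

degrees of freedom = 26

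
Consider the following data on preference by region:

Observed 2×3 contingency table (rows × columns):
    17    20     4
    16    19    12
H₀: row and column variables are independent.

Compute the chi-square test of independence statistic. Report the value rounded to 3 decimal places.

Row totals [41, 47], col totals [33, 39, 16], n=88
χ² = (17−15.38)²/15.38 + (20−18.17)²/18.17 + (4−7.45)²/7.45 + (16−17.62)²/17.62 + (19−20.83)²/20.83 + (12−8.55)²/8.55 = 3.6639
df = 2

test statistic = 3.664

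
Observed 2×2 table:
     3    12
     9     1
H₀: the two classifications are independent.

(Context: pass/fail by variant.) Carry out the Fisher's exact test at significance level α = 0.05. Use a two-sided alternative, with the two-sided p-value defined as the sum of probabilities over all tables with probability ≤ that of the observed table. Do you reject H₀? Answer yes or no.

reject H₀: yes

Margins: r₁=15, r₂=10, c₁=12, c₂=13, n=25
p_obs = C(15,3)·C(10,9)/C(25,12); sum pmf over tables with pmf ≤ p_obs
p-value (two-sided) = 0.00098
At α=0.05: p < α → reject H₀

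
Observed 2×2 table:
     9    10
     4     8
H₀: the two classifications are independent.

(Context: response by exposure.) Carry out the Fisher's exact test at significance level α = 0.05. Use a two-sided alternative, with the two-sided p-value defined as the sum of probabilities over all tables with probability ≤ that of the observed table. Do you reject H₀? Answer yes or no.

reject H₀: no

Margins: r₁=19, r₂=12, c₁=13, c₂=18, n=31
p_obs = C(19,9)·C(12,4)/C(31,13); sum pmf over tables with pmf ≤ p_obs
p-value (two-sided) = 0.48403
At α=0.05: p ≥ α → fail to reject H₀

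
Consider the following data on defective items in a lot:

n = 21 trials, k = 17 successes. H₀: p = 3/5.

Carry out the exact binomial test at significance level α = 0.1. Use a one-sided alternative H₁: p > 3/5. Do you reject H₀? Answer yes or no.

reject H₀: yes

Exact binomial: n=21, k=17, p₀=3/5=0.6000
P(X≥17) from Σ C(n,i)·p₀^i·(1−p₀)^(n−i)
p-value (one-sided, H₁ greater) = 0.03696
At α=0.1: p < α → reject H₀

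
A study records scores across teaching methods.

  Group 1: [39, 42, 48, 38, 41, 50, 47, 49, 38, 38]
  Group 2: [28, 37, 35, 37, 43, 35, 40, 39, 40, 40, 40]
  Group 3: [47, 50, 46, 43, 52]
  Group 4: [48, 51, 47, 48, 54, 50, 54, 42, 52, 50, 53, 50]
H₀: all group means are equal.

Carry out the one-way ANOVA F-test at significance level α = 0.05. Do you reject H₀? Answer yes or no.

reject H₀: yes

Group means [43.00, 37.64, 47.60, 49.92], grand mean 44.237
SSB = Σnᵢ(x̄ᵢ−x̄)² = 938.206; SSW = ΣΣ(x−x̄ᵢ)² = 558.662
MSB = 938.206/3 = 312.7354; MSW = 558.662/34 = 16.4312
F = MSB/MSW = 19.0330
df = (3, 34)
p-value (upper-tail) = 0.00000
At α=0.05: p < α → reject H₀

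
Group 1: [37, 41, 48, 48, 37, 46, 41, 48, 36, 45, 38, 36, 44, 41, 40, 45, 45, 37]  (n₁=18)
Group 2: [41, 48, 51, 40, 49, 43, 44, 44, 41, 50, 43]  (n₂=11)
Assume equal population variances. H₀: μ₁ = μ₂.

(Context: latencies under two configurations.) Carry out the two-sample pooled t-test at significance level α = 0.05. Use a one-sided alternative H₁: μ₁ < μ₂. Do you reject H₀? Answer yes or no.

x̄₁=41.833, s₁=4.369, n₁=18
x̄₂=44.909, s₂=3.910, n₂=11
s_p² = [17·4.369² + 10·3.910²]/27 = 17.6818
SE = √(s_p²·(1/18+1/11)) = 1.6093
t = (41.833−44.909)/1.6093 = -1.9113
df = 27
p-value (one-sided, H₁ less) = 0.03332
At α=0.05: p < α → reject H₀

reject H₀: yes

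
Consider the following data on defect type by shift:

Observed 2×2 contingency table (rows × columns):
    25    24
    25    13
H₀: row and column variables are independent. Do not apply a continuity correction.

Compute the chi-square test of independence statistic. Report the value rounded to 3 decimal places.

test statistic = 1.910

Row totals [49, 38], col totals [50, 37], n=87
χ² = (25−28.16)²/28.16 + (24−20.84)²/20.84 + (25−21.84)²/21.84 + (13−16.16)²/16.16 = 1.9100
df = 1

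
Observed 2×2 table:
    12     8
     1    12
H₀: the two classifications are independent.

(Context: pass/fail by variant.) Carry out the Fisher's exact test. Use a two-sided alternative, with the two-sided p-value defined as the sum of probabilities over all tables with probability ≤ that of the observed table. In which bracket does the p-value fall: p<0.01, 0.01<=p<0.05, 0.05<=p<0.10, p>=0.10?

p-value bracket: p<0.01

Margins: r₁=20, r₂=13, c₁=13, c₂=20, n=33
p_obs = C(20,12)·C(13,1)/C(33,13); sum pmf over tables with pmf ≤ p_obs
p-value (two-sided) = 0.00359
→ bracket: p<0.01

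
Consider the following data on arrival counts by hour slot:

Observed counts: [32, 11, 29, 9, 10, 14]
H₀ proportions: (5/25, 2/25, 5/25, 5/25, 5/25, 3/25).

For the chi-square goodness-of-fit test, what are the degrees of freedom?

df = k − 1 = 6 − 1 = 5

degrees of freedom = 5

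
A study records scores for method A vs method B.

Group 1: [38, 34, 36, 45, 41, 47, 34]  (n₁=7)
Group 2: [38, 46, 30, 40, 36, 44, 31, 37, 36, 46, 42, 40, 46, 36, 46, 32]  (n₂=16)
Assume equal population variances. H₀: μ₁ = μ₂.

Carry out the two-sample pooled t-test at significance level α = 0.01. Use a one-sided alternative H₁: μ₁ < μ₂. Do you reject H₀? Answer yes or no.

x̄₁=39.286, s₁=5.219, n₁=7
x̄₂=39.125, s₂=5.524, n₂=16
s_p² = [6·5.219² + 15·5.524²]/21 = 29.5799
SE = √(s_p²·(1/7+1/16)) = 2.4646
t = (39.286−39.125)/2.4646 = 0.0652
df = 21
p-value (one-sided, H₁ less) = 0.52569
At α=0.01: p ≥ α → fail to reject H₀

reject H₀: no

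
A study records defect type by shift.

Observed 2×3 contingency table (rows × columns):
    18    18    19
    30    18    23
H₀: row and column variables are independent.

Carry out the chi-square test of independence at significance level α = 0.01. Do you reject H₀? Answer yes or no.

reject H₀: no

Row totals [55, 71], col totals [48, 36, 42], n=126
χ² = (18−20.95)²/20.95 + (18−15.71)²/15.71 + (19−18.33)²/18.33 + (30−27.05)²/27.05 + (18−20.29)²/20.29 + (23−23.67)²/23.67 = 1.3713
df = 2
p-value (upper-tail) = 0.50376
At α=0.01: p ≥ α → fail to reject H₀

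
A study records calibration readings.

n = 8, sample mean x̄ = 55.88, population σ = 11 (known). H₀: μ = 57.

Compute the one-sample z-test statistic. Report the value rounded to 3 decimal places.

SE = σ/√n = 11/√8 = 3.8891
z = (x̄−μ₀)/SE = (55.88−57)/3.8891 = -0.2880

test statistic = -0.288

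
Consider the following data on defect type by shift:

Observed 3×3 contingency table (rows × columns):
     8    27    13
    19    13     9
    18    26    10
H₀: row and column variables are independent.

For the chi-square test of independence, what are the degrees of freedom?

degrees of freedom = 4

df = (r−1)(c−1) = (3−1)·(3−1) = 4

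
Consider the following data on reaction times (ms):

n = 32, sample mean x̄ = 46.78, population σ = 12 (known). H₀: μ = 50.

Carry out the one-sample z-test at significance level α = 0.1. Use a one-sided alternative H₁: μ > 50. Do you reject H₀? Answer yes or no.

reject H₀: no

SE = σ/√n = 12/√32 = 2.1213
z = (x̄−μ₀)/SE = (46.78−50)/2.1213 = -1.5179
p-value (one-sided, H₁ greater) = 0.93548
At α=0.1: p ≥ α → fail to reject H₀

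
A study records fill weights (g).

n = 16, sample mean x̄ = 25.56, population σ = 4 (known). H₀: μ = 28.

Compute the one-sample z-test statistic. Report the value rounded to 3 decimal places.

SE = σ/√n = 4/√16 = 1.0000
z = (x̄−μ₀)/SE = (25.56−28)/1.0000 = -2.4400

test statistic = -2.440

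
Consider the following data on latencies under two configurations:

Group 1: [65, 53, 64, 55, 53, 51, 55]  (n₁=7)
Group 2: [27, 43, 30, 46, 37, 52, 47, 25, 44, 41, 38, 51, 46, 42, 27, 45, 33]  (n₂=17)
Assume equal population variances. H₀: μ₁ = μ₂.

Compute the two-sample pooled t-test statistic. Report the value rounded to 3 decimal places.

test statistic = 4.808

x̄₁=56.571, s₁=5.593, n₁=7
x̄₂=39.647, s₂=8.529, n₂=17
s_p² = [6·5.593² + 16·8.529²]/22 = 61.4362
SE = √(s_p²·(1/7+1/17)) = 3.5200
t = (56.571−39.647)/3.5200 = 4.8080
df = 22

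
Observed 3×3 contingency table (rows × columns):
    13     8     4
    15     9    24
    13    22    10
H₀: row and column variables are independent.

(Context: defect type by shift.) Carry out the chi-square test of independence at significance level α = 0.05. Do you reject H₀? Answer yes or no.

Row totals [25, 48, 45], col totals [41, 39, 38], n=118
χ² = (13−8.69)²/8.69 + (8−8.26)²/8.26 + (4−8.05)²/8.05 + (15−16.68)²/16.68 + (9−15.86)²/15.86 + (24−15.46)²/15.46 + (13−15.64)²/15.64 + (22−14.87)²/14.87 + (10−14.49)²/14.49 = 17.3001
df = 4
p-value (upper-tail) = 0.00169
At α=0.05: p < α → reject H₀

reject H₀: yes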